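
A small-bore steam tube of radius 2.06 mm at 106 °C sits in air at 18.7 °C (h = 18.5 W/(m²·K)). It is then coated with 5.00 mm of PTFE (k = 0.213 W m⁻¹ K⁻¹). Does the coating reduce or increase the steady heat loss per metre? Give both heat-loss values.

increases: 20.9 → 40.8 W/m

Critical radius for a cylinder: r_cr = k/h = 0.0115 m = 1.15 cm.
Outer radius after coating: r₂ = 0.00206 + 0.00500 = 0.00706 m.
Since r₁ < r_cr and r₂ ≤ r_cr, the coating moves toward the maximum at r_cr — heat loss rises.
Bare: R = 1/(2πr₁h) = 4.176 m·K/W; Q = 87.3/4.176 = 20.9 W/m.
Coated: R = R_cond + R_conv = 2.139 m·K/W; Q = 87.3/2.139 = 40.8 W/m.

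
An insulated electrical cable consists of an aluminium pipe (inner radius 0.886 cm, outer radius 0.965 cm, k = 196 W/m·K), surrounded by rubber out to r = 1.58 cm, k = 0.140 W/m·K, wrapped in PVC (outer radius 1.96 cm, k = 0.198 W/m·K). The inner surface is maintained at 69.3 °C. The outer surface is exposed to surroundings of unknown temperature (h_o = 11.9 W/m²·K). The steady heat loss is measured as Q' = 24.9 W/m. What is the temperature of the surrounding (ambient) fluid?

Series resistances:
  R'_aluminium = ln(0.00965/0.00886)/(2πk) = 0.08541/(2π·196) = 6.936×10^-5 m·K/W
  R'_rubber = ln(0.0158/0.00965)/(2πk) = 0.4931/(2π·0.140) = 0.5605 m·K/W
  R'_PVC = ln(0.0196/0.0158)/(2πk) = 0.2155/(2π·0.198) = 0.1732 m·K/W
  R'_conv,out = 1/(2πr h) = 1/(2π·0.0196·11.9) = 0.6824 m·K/W
ΣR = 1.416 m·K/W
ΔT = Q'·ΣR = 24.9 × 1.416 = 35.26 K
Heat flows outward, so T_out = T_in − ΔT = 69.3 − 35.26 = 34.0 °C

T_out = 34.0 °C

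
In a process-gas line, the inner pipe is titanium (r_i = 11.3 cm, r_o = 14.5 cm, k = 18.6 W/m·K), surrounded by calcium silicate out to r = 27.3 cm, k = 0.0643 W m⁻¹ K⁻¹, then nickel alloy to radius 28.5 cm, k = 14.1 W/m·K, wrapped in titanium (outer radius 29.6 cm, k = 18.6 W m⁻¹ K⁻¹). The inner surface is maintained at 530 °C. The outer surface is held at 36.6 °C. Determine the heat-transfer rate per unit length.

Q' = 314 W/m

Series thermal resistances, inner to outer:
  R'_titanium = ln(0.145/0.113)/(2πk) = 0.2493/(2π·18.6) = 0.002134 m·K/W
  R'_calcium silicate = ln(0.273/0.145)/(2πk) = 0.6327/(2π·0.0643) = 1.566 m·K/W
  R'_nickel alloy = ln(0.285/0.273)/(2πk) = 0.04302/(2π·14.1) = 4.856×10^-4 m·K/W
  R'_titanium = ln(0.296/0.285)/(2πk) = 0.03787/(2π·18.6) = 3.240×10^-4 m·K/W
ΣR = 0.002134 + 1.566 + 4.856×10^-4 + 3.240×10^-4 = 1.569 m·K/W
Q' = ΔT/ΣR = (530 °C − 36.6 °C)/1.569 = 314 W/m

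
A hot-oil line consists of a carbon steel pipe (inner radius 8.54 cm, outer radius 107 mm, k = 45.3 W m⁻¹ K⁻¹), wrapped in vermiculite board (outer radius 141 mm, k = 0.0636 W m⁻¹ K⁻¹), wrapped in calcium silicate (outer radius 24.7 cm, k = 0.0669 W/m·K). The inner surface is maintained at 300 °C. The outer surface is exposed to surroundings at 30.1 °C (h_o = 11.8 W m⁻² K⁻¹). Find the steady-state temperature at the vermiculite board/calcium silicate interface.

T = 210 °C

Resistance network (inner→outer):
  R'_carbon steel = ln(0.107/0.0854)/(2πk) = 0.2255/(2π·45.3) = 7.922×10^-4 m·K/W
  R'_vermiculite board = ln(0.141/0.107)/(2πk) = 0.2759/(2π·0.0636) = 0.6905 m·K/W
  R'_calcium silicate = ln(0.247/0.141)/(2πk) = 0.5606/(2π·0.0669) = 1.334 m·K/W
  R'_conv,out = 1/(2πr h) = 1/(2π·0.247·11.8) = 0.05461 m·K/W
ΣR = 7.922×10^-4 + 0.6905 + 1.334 + 0.05461 = 2.080 m·K/W
Q' = ΔT/ΣR = (300 °C − 30.1 °C)/2.080 = 129.8 W/m
From the inner boundary to the vermiculite board/calcium silicate interface, ΣR_partial = 0.6913 m·K/W.
T_interface = T_in − Q'·ΣR_partial = 300 °C − (129.8)(0.6913) = 210 °C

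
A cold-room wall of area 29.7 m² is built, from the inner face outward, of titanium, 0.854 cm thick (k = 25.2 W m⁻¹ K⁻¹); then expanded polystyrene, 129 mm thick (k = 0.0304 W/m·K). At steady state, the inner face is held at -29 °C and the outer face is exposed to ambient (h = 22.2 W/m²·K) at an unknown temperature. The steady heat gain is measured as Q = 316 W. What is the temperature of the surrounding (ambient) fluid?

T_out = 16.6 °C

Series resistances:
  R_titanium = L/(kA) = 0.00854/(25.2·29.7) = 1.141×10^-5 K/W
  R_expanded polystyrene = L/(kA) = 0.129/(0.0304·29.7) = 0.1429 K/W
  R_conv,out = 1/(hA) = 1/(22.2·29.7) = 0.001517 K/W
ΣR = 0.1444 K/W
ΔT = Q·ΣR = 316 × 0.1444 = 45.63 K
Heat flows inward, so T_out = T_in + ΔT = -29 + 45.63 = 16.6 °C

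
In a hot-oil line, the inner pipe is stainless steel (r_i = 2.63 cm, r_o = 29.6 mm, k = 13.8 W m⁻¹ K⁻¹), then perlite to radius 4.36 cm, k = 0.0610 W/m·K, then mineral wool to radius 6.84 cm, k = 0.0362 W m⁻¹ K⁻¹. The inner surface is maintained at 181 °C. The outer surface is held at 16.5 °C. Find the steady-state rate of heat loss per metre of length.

Resistance network (inner→outer):
  R'_stainless steel = ln(0.0296/0.0263)/(2πk) = 0.1182/(2π·13.8) = 0.001363 m·K/W
  R'_perlite = ln(0.0436/0.0296)/(2πk) = 0.3873/(2π·0.0610) = 1.010 m·K/W
  R'_mineral wool = ln(0.0684/0.0436)/(2πk) = 0.4503/(2π·0.0362) = 1.980 m·K/W
ΣR = 0.001363 + 1.010 + 1.980 = 2.991 m·K/W
Q' = ΔT/ΣR = (181 °C − 16.5 °C)/2.991 = 55.0 W/m

Q' = 55.0 W/m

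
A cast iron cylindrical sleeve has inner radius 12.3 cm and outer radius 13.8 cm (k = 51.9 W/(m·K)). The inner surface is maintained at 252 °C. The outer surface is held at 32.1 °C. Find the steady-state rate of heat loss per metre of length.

Q' = 2πk·ΔT/ln(r₂/r₁) = 2π × 51.9 × 219.9 / ln(0.138/0.123) = 6.23×10^5 W/m

Q' = 623 kW/m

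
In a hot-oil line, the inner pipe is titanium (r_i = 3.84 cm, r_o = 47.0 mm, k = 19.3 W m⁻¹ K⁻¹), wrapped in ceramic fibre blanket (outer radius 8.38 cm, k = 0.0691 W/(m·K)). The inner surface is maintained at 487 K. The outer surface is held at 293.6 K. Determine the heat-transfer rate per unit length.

Treat each layer as a resistance in series:
  R'_titanium = ln(0.0470/0.0384)/(2πk) = 0.2021/(2π·19.3) = 0.001667 m·K/W
  R'_ceramic fibre blanket = ln(0.0838/0.0470)/(2πk) = 0.5783/(2π·0.0691) = 1.332 m·K/W
ΣR = 0.001667 + 1.332 = 1.334 m·K/W
Q' = ΔT/ΣR = (487 K − 293.6 K)/1.334 = 145 W/m

Q' = 145 W/m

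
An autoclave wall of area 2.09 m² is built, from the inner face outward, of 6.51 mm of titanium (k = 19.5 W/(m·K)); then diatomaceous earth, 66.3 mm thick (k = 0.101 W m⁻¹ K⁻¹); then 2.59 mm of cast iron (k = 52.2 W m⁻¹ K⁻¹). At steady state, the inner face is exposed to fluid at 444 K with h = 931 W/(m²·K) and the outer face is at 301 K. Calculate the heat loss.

Resistance network (inner→outer):
  R_conv,in = 1/(hA) = 1/(931·2.09) = 5.139×10^-4 K/W
  R_titanium = L/(kA) = 0.00651/(19.5·2.09) = 1.597×10^-4 K/W
  R_diatomaceous earth = L/(kA) = 0.0663/(0.101·2.09) = 0.3141 K/W
  R_cast iron = L/(kA) = 0.00259/(52.2·2.09) = 2.374×10^-5 K/W
ΣR = 5.139×10^-4 + 1.597×10^-4 + 0.3141 + 2.374×10^-5 = 0.3148 K/W
Q = ΔT/ΣR = (444 K − 301 K)/0.3148 = 454 W

Q = 454 W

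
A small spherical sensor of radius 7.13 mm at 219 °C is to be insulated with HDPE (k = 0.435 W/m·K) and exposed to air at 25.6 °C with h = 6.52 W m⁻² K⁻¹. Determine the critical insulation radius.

r_cr = 13.3 cm

For a sphere, r_cr = 2k_ins/h = 2·0.435/6.52 = 0.133 m = 13.3 cm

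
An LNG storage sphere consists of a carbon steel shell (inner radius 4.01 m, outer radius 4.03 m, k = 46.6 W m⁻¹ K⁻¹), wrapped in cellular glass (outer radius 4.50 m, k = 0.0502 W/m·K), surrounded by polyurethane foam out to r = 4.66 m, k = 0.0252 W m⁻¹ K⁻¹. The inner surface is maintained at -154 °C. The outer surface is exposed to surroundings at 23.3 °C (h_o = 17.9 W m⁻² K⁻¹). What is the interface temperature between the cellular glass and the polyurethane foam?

T = -42.6 °C

Series thermal resistances, inner to outer:
  R_carbon steel = (1/4.01 − 1/4.03)/(4πk) = 0.001238/(4π·46.6) = 2.113×10^-6 K/W
  R_cellular glass = (1/4.03 − 1/4.50)/(4πk) = 0.02592/(4π·0.0502) = 0.04108 K/W
  R_polyurethane foam = (1/4.50 − 1/4.66)/(4πk) = 0.007630/(4π·0.0252) = 0.02409 K/W
  R_conv,out = 1/(4πr²h) = 1/(4π·4.66²·17.9) = 2.047×10^-4 K/W
ΣR = 2.113×10^-6 + 0.04108 + 0.02409 + 2.047×10^-4 = 0.06538 K/W
Q = ΔT/ΣR = (-154 °C − 23.3 °C)/0.06538 = -2712 W
From the inner boundary to the cellular glass/polyurethane foam interface, ΣR_partial = 0.04108 K/W.
T_interface = T_in − Q·ΣR_partial = -154 °C − (-2712)(0.04108) = -42.6 °C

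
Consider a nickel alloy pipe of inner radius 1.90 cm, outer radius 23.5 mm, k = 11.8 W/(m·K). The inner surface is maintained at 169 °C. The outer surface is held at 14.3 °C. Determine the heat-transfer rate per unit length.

Q' = 2πk·ΔT/ln(r₂/r₁) = 2π × 11.8 × 154.7 / ln(0.0235/0.0190) = 54000 W/m

Q' = 54.0 kW/m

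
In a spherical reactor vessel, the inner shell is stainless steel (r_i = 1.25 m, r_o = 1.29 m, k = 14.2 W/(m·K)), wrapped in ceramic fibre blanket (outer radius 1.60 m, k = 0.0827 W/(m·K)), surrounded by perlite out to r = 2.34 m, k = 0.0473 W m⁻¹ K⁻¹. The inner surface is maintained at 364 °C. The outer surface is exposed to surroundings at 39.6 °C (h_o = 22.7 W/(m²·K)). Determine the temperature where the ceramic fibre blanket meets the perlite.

Treat each layer as a resistance in series:
  R_stainless steel = (1/1.25 − 1/1.29)/(4πk) = 0.02481/(4π·14.2) = 1.390×10^-4 K/W
  R_ceramic fibre blanket = (1/1.29 − 1/1.60)/(4πk) = 0.1502/(4π·0.0827) = 0.1445 K/W
  R_perlite = (1/1.60 − 1/2.34)/(4πk) = 0.1976/(4π·0.0473) = 0.3325 K/W
  R_conv,out = 1/(4πr²h) = 1/(4π·2.34²·22.7) = 6.402×10^-4 K/W
ΣR = 1.390×10^-4 + 0.1445 + 0.3325 + 6.402×10^-4 = 0.4778 K/W
Q = ΔT/ΣR = (364 °C − 39.6 °C)/0.4778 = 678.9 W
From the inner boundary to the ceramic fibre blanket/perlite interface, ΣR_partial = 0.1446 K/W.
T_interface = T_in − Q·ΣR_partial = 364 °C − (678.9)(0.1446) = 266 °C

T = 266 °C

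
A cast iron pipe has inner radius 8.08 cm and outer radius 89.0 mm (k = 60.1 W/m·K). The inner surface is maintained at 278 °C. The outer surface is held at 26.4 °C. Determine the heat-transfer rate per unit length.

Q' = 2πk·ΔT/ln(r₂/r₁) = 2π × 60.1 × 251.6 / ln(0.0890/0.0808) = 9.83×10^5 W/m

Q' = 983 kW/m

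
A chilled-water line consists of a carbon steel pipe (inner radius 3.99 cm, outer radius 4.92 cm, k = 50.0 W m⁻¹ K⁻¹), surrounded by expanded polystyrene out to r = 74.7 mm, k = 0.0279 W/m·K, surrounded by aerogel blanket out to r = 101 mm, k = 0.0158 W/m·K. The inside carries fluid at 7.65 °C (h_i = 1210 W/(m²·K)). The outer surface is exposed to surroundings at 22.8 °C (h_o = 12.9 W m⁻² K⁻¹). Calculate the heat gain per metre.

Q' = 2.73 W/m

Series thermal resistances, inner to outer:
  R'_conv,in = 1/(2πr h) = 1/(2π·0.0399·1210) = 0.003297 m·K/W
  R'_carbon steel = ln(0.0492/0.0399)/(2πk) = 0.2095/(2π·50.0) = 6.669×10^-4 m·K/W
  R'_expanded polystyrene = ln(0.0747/0.0492)/(2πk) = 0.4176/(2π·0.0279) = 2.382 m·K/W
  R'_aerogel blanket = ln(0.101/0.0747)/(2πk) = 0.3016/(2π·0.0158) = 3.038 m·K/W
  R'_conv,out = 1/(2πr h) = 1/(2π·0.101·12.9) = 0.1222 m·K/W
ΣR = 0.003297 + 6.669×10^-4 + 2.382 + 3.038 + 0.1222 = 5.546 m·K/W
Q' = ΔT/ΣR = (7.65 °C − 22.8 °C)/5.546 = -2.73 W/m
(Negative Q' ⇒ heat flows inward; heat gain = 2.73 W/m.)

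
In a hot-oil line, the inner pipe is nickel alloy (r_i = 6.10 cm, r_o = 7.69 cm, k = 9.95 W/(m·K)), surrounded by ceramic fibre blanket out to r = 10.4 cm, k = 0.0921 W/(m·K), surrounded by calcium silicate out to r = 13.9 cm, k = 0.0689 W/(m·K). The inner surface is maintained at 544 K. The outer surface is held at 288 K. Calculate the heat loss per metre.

Q' = 214 W/m

Treat each layer as a resistance in series:
  R'_nickel alloy = ln(0.0769/0.0610)/(2πk) = 0.2316/(2π·9.95) = 0.003705 m·K/W
  R'_ceramic fibre blanket = ln(0.104/0.0769)/(2πk) = 0.3019/(2π·0.0921) = 0.5217 m·K/W
  R'_calcium silicate = ln(0.139/0.104)/(2πk) = 0.2901/(2π·0.0689) = 0.6701 m·K/W
ΣR = 0.003705 + 0.5217 + 0.6701 = 1.196 m·K/W
Q' = ΔT/ΣR = (544 K − 288 K)/1.196 = 214 W/m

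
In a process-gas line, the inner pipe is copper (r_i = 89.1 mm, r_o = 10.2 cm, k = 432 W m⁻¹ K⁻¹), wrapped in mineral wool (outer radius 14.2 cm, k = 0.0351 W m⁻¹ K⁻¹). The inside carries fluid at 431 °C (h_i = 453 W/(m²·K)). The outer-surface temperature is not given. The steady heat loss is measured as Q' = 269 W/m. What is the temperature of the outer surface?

Series resistances:
  R'_conv,in = 1/(2πr h) = 1/(2π·0.0891·453) = 0.003943 m·K/W
  R'_copper = ln(0.102/0.0891)/(2πk) = 0.1352/(2π·432) = 4.981×10^-5 m·K/W
  R'_mineral wool = ln(0.142/0.102)/(2πk) = 0.3309/(2π·0.0351) = 1.500 m·K/W
ΣR = 1.504 m·K/W
ΔT = Q'·ΣR = 269 × 1.504 = 404.6 K
Heat flows outward, so T_out = T_in − ΔT = 431 − 404.6 = 26.4 °C

T_out = 26.4 °C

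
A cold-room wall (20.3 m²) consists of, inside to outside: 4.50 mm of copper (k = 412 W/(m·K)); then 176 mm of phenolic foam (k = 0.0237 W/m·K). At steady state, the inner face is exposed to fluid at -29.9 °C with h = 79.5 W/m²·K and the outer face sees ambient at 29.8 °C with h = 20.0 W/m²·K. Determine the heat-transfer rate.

Q = 162 W

Treat each layer as a resistance in series:
  R_conv,in = 1/(hA) = 1/(79.5·20.3) = 6.196×10^-4 K/W
  R_copper = L/(kA) = 0.00450/(412·20.3) = 5.380×10^-7 K/W
  R_phenolic foam = L/(kA) = 0.176/(0.0237·20.3) = 0.3658 K/W
  R_conv,out = 1/(hA) = 1/(20.0·20.3) = 0.002463 K/W
ΣR = 6.196×10^-4 + 5.380×10^-7 + 0.3658 + 0.002463 = 0.3689 K/W
Q = ΔT/ΣR = (-29.9 °C − 29.8 °C)/0.3689 = -162 W
(Negative Q ⇒ heat flows inward; heat gain = 162 W.)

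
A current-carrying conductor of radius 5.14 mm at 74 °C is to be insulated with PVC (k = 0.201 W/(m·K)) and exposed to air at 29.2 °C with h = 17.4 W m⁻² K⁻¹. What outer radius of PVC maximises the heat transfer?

For a cylinder, r_cr = k_ins/h = 0.201/17.4 = 0.0116 m = 1.16 cm

r_cr = 1.16 cm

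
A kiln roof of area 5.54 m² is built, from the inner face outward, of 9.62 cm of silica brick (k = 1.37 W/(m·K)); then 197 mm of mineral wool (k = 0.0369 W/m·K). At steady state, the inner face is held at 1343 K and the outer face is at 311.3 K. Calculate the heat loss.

Resistance network (inner→outer):
  R_silica brick = L/(kA) = 0.0962/(1.37·5.54) = 0.01267 K/W
  R_mineral wool = L/(kA) = 0.197/(0.0369·5.54) = 0.9637 K/W
ΣR = 0.01267 + 0.9637 = 0.9764 K/W
Q = ΔT/ΣR = (1343 K − 311.3 K)/0.9764 = 1060 W

Q = 1060 W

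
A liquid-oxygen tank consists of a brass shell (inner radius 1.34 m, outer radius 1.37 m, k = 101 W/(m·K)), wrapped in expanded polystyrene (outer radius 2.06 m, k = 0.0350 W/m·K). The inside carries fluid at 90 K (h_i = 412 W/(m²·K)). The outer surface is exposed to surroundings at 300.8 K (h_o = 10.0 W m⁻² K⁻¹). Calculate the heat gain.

Q = 378 W

Series thermal resistances, inner to outer:
  R_conv,in = 1/(4πr²h) = 1/(4π·1.34²·412) = 1.076×10^-4 K/W
  R_brass = (1/1.34 − 1/1.37)/(4πk) = 0.01634/(4π·101) = 1.288×10^-5 K/W
  R_expanded polystyrene = (1/1.37 − 1/2.06)/(4πk) = 0.2445/(4π·0.0350) = 0.5559 K/W
  R_conv,out = 1/(4πr²h) = 1/(4π·2.06²·10.0) = 0.001875 K/W
ΣR = 1.076×10^-4 + 1.288×10^-5 + 0.5559 + 0.001875 = 0.5579 K/W
Q = ΔT/ΣR = (90 K − 300.8 K)/0.5579 = -378 W
(Negative Q ⇒ heat flows inward; heat gain = 378 W.)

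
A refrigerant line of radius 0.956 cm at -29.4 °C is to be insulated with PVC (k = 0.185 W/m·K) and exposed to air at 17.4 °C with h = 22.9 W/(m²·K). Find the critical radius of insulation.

For a cylinder, r_cr = k_ins/h = 0.185/22.9 = 0.00808 m = 0.808 cm

r_cr = 0.808 cm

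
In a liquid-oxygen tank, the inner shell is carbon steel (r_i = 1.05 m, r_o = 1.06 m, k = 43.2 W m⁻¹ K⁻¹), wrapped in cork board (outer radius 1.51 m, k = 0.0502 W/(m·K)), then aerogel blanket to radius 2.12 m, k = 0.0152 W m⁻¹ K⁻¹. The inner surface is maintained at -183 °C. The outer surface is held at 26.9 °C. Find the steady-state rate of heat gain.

Q = 145 W

Resistance network (inner→outer):
  R_carbon steel = (1/1.05 − 1/1.06)/(4πk) = 0.008985/(4π·43.2) = 1.655×10^-5 K/W
  R_cork board = (1/1.06 − 1/1.51)/(4πk) = 0.2811/(4π·0.0502) = 0.4457 K/W
  R_aerogel blanket = (1/1.51 − 1/2.12)/(4πk) = 0.1906/(4π·0.0152) = 0.9976 K/W
ΣR = 1.655×10^-5 + 0.4457 + 0.9976 = 1.443 K/W
Q = ΔT/ΣR = (-183 °C − 26.9 °C)/1.443 = -145 W
(Negative Q ⇒ heat flows inward; heat gain = 145 W.)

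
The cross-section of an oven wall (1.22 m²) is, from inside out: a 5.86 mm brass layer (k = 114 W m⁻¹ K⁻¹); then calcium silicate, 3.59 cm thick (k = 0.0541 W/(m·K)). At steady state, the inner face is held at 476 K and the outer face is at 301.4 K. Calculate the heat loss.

Q = 321 W

Series thermal resistances, inner to outer:
  R_brass = L/(kA) = 0.00586/(114·1.22) = 4.213×10^-5 K/W
  R_calcium silicate = L/(kA) = 0.0359/(0.0541·1.22) = 0.5439 K/W
ΣR = 4.213×10^-5 + 0.5439 = 0.5439 K/W
Q = ΔT/ΣR = (476 K − 301.4 K)/0.5439 = 321 W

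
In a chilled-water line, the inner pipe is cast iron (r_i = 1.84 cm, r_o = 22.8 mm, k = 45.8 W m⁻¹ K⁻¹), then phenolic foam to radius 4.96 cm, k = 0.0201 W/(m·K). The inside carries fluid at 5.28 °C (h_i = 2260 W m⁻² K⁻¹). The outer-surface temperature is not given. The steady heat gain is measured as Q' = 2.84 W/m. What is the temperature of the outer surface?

Series resistances:
  R'_conv,in = 1/(2πr h) = 1/(2π·0.0184·2260) = 0.003827 m·K/W
  R'_cast iron = ln(0.0228/0.0184)/(2πk) = 0.2144/(2π·45.8) = 7.451×10^-4 m·K/W
  R'_phenolic foam = ln(0.0496/0.0228)/(2πk) = 0.7772/(2π·0.0201) = 6.154 m·K/W
ΣR = 6.159 m·K/W
ΔT = Q'·ΣR = 2.84 × 6.159 = 17.49 K
Heat flows inward, so T_out = T_in + ΔT = 5.28 + 17.49 = 22.8 °C

T_out = 22.8 °C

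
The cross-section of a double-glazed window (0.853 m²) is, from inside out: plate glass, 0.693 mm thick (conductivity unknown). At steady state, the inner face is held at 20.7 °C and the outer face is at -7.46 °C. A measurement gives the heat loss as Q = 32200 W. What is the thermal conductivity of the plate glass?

ΣR = ΔT/Q = |20.7 − -7.46|/32200 = 8.745×10^-4 K/W
L/(kA) = 8.745×10^-4 ⇒ k = 6.93×10^-4/(8.745×10^-4·0.853) = 0.929 W/m·K

k = 0.929 W/m·K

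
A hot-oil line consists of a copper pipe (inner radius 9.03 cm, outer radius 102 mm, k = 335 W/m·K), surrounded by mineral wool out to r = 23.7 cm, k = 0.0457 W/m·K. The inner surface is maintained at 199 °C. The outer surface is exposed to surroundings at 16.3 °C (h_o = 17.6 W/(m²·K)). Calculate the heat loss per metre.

Treat each layer as a resistance in series:
  R'_copper = ln(0.102/0.0903)/(2πk) = 0.1218/(2π·335) = 5.788×10^-5 m·K/W
  R'_mineral wool = ln(0.237/0.102)/(2πk) = 0.8431/(2π·0.0457) = 2.936 m·K/W
  R'_conv,out = 1/(2πr h) = 1/(2π·0.237·17.6) = 0.03816 m·K/W
ΣR = 5.788×10^-5 + 2.936 + 0.03816 = 2.974 m·K/W
Q' = ΔT/ΣR = (199 °C − 16.3 °C)/2.974 = 61.4 W/m

Q' = 61.4 W/m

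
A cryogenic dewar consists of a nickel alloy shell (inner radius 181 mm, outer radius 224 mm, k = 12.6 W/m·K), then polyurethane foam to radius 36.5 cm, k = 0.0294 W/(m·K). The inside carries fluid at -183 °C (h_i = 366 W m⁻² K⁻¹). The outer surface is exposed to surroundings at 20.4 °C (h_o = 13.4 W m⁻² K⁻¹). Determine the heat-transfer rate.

Series thermal resistances, inner to outer:
  R_conv,in = 1/(4πr²h) = 1/(4π·0.181²·366) = 0.006637 K/W
  R_nickel alloy = (1/0.181 − 1/0.224)/(4πk) = 1.061/(4π·12.6) = 0.006698 K/W
  R_polyurethane foam = (1/0.224 − 1/0.365)/(4πk) = 1.725/(4π·0.0294) = 4.668 K/W
  R_conv,out = 1/(4πr²h) = 1/(4π·0.365²·13.4) = 0.04458 K/W
ΣR = 0.006637 + 0.006698 + 4.668 + 0.04458 = 4.726 K/W
Q = ΔT/ΣR = (-183 °C − 20.4 °C)/4.726 = -43.0 W
(Negative Q ⇒ heat flows inward; heat gain = 43.0 W.)

Q = 43.0 W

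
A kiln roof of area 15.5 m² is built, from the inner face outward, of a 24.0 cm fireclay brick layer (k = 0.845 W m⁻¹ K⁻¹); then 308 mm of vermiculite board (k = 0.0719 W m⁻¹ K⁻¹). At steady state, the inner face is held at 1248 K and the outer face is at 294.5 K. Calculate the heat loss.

Series thermal resistances, inner to outer:
  R_fireclay brick = L/(kA) = 0.240/(0.845·15.5) = 0.01832 K/W
  R_vermiculite board = L/(kA) = 0.308/(0.0719·15.5) = 0.2764 K/W
ΣR = 0.01832 + 0.2764 = 0.2947 K/W
Q = ΔT/ΣR = (1248 K − 294.5 K)/0.2947 = 3240 W

Q = 3.24 kW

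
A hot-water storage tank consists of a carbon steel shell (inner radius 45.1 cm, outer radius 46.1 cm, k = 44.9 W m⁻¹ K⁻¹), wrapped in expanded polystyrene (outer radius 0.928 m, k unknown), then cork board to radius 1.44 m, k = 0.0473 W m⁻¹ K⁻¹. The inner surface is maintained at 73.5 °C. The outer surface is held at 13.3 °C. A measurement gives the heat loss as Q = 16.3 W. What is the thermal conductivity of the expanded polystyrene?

k = 0.0285 W/m·K

ΣR = ΔT/Q = |73.5 − 13.3|/16.3 = 3.693 K/W
Known resistances:
  R_carbon steel = (1/0.451 − 1/0.461)/(4πk) = 0.04810/(4π·44.9) = 8.524×10^-5 K/W
  R_cork board = (1/0.928 − 1/1.44)/(4πk) = 0.3831/(4π·0.0473) = 0.6446 K/W
R_expanded polystyrene = ΣR − ΣR_known = 3.693 − 0.6447 = 3.048 K/W
(1/r₁−1/r₂)/(4πk) = 3.048 ⇒ k = 1.092/(4π·3.048) = 0.0285 W/m·K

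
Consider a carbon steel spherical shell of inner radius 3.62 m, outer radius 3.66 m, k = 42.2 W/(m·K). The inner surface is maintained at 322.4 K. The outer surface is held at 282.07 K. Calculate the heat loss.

Q = 7080 kW

Q = 4πk·ΔT/(1/r₁ − 1/r₂) = 4π × 42.2 × 40.33 / (1/3.62 − 1/3.66) = 7.08×10^6 W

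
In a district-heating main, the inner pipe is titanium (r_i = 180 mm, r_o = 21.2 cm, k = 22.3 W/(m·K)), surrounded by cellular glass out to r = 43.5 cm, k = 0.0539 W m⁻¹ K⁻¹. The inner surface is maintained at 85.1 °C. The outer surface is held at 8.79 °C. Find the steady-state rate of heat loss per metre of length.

Q' = 35.9 W/m

Resistance network (inner→outer):
  R'_titanium = ln(0.212/0.180)/(2πk) = 0.1636/(2π·22.3) = 0.001168 m·K/W
  R'_cellular glass = ln(0.435/0.212)/(2πk) = 0.7188/(2π·0.0539) = 2.122 m·K/W
ΣR = 0.001168 + 2.122 = 2.123 m·K/W
Q' = ΔT/ΣR = (85.1 °C − 8.79 °C)/2.123 = 35.9 W/m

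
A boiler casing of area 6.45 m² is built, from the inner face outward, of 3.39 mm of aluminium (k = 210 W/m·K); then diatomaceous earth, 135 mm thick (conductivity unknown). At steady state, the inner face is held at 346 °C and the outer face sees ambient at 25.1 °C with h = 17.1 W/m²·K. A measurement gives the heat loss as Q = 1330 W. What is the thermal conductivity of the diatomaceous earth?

ΣR = ΔT/Q = |346 − 25.1|/1330 = 0.2413 K/W
Known resistances:
  R_aluminium = L/(kA) = 0.00339/(210·6.45) = 2.503×10^-6 K/W
  R_conv,out = 1/(hA) = 1/(17.1·6.45) = 0.009067 K/W
R_diatomaceous earth = ΣR − ΣR_known = 0.2413 − 0.009070 = 0.2322 K/W
L/(kA) = 0.2322 ⇒ k = 0.135/(0.2322·6.45) = 0.0901 W/m·K

k = 0.0901 W/m·K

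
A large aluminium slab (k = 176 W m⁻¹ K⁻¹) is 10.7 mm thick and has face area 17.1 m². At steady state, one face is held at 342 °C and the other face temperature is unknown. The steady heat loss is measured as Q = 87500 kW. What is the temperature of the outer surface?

Series resistances:
  R_aluminium = L/(kA) = 0.0107/(176·17.1) = 3.555×10^-6 K/W
ΣR = 3.555×10^-6 K/W
ΔT = Q·ΣR = 8.75×10^7 × 3.555×10^-6 = 311.1 K
Heat flows outward, so T_out = T_in − ΔT = 342 − 311.1 = 30.9 °C

T_out = 30.9 °C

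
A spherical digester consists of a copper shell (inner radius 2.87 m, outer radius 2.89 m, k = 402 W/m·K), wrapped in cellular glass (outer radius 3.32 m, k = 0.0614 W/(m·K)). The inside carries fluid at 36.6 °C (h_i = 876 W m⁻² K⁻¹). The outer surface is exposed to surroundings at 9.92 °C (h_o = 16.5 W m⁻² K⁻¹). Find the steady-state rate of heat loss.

Resistance network (inner→outer):
  R_conv,in = 1/(4πr²h) = 1/(4π·2.87²·876) = 1.103×10^-5 K/W
  R_copper = (1/2.87 − 1/2.89)/(4πk) = 0.002411/(4π·402) = 4.773×10^-7 K/W
  R_cellular glass = (1/2.89 − 1/3.32)/(4πk) = 0.04482/(4π·0.0614) = 0.05808 K/W
  R_conv,out = 1/(4πr²h) = 1/(4π·3.32²·16.5) = 4.376×10^-4 K/W
ΣR = 1.103×10^-5 + 4.773×10^-7 + 0.05808 + 4.376×10^-4 = 0.05853 K/W
Q = ΔT/ΣR = (36.6 °C − 9.92 °C)/0.05853 = 456 W

Q = 456 W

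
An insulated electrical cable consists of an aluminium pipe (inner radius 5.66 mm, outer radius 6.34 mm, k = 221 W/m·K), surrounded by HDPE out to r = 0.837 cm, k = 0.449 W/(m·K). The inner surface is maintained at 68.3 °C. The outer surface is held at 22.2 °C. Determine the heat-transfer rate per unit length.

Resistance network (inner→outer):
  R'_aluminium = ln(0.00634/0.00566)/(2πk) = 0.1135/(2π·221) = 8.171×10^-5 m·K/W
  R'_HDPE = ln(0.00837/0.00634)/(2πk) = 0.2778/(2π·0.449) = 0.09846 m·K/W
ΣR = 8.171×10^-5 + 0.09846 = 0.09854 m·K/W
Q' = ΔT/ΣR = (68.3 °C − 22.2 °C)/0.09854 = 468 W/m

Q' = 468 W/m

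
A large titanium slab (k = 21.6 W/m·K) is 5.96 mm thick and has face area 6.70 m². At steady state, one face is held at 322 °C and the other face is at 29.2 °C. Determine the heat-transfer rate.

Q = 7110 kW

Q = kA·ΔT/L = 21.6 × 6.70 × |322 °C − 29.2 °C| / 0.00596 = 7.11×10^6 W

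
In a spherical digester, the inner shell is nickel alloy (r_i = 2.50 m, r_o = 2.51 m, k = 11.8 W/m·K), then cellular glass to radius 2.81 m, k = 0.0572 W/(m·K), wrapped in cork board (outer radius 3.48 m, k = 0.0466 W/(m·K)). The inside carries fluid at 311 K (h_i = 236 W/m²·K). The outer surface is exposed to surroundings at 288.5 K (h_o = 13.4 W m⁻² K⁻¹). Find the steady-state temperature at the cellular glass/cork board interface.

Treat each layer as a resistance in series:
  R_conv,in = 1/(4πr²h) = 1/(4π·2.50²·236) = 5.395×10^-5 K/W
  R_nickel alloy = (1/2.50 − 1/2.51)/(4πk) = 0.001594/(4π·11.8) = 1.075×10^-5 K/W
  R_cellular glass = (1/2.51 − 1/2.81)/(4πk) = 0.04253/(4π·0.0572) = 0.05917 K/W
  R_cork board = (1/2.81 − 1/3.48)/(4πk) = 0.06852/(4π·0.0466) = 0.1170 K/W
  R_conv,out = 1/(4πr²h) = 1/(4π·3.48²·13.4) = 4.904×10^-4 K/W
ΣR = 5.395×10^-5 + 1.075×10^-5 + 0.05917 + 0.1170 + 4.904×10^-4 = 0.1767 K/W
Q = ΔT/ΣR = (311 K − 288.5 K)/0.1767 = 127.3 W
From the inner boundary to the cellular glass/cork board interface, ΣR_partial = 0.05923 K/W.
T_interface = T_in − Q·ΣR_partial = 311 K − (127.3)(0.05923) = 303.5 K

T = 303.5 K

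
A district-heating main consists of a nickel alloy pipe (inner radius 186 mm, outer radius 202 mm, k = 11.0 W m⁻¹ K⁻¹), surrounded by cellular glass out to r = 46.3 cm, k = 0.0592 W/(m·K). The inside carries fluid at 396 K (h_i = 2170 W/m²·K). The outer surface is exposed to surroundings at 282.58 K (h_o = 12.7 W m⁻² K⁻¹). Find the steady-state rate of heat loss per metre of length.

Treat each layer as a resistance in series:
  R'_conv,in = 1/(2πr h) = 1/(2π·0.186·2170) = 3.943×10^-4 m·K/W
  R'_nickel alloy = ln(0.202/0.186)/(2πk) = 0.08252/(2π·11.0) = 0.001194 m·K/W
  R'_cellular glass = ln(0.463/0.202)/(2πk) = 0.8295/(2π·0.0592) = 2.230 m·K/W
  R'_conv,out = 1/(2πr h) = 1/(2π·0.463·12.7) = 0.02707 m·K/W
ΣR = 3.943×10^-4 + 0.001194 + 2.230 + 0.02707 = 2.259 m·K/W
Q' = ΔT/ΣR = (396 K − 282.58 K)/2.259 = 50.2 W/m

Q' = 50.2 W/m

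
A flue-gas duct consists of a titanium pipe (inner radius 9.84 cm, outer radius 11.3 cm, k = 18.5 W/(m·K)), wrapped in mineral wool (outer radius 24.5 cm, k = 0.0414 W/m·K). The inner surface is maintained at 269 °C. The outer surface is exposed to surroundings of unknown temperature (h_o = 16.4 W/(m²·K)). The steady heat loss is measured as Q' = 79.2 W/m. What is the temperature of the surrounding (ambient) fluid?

T_out = 30.1 °C

Series resistances:
  R'_titanium = ln(0.113/0.0984)/(2πk) = 0.1383/(2π·18.5) = 0.001190 m·K/W
  R'_mineral wool = ln(0.245/0.113)/(2πk) = 0.7739/(2π·0.0414) = 2.975 m·K/W
  R'_conv,out = 1/(2πr h) = 1/(2π·0.245·16.4) = 0.03961 m·K/W
ΣR = 3.016 m·K/W
ΔT = Q'·ΣR = 79.2 × 3.016 = 238.9 K
Heat flows outward, so T_out = T_in − ΔT = 269 − 238.9 = 30.1 °C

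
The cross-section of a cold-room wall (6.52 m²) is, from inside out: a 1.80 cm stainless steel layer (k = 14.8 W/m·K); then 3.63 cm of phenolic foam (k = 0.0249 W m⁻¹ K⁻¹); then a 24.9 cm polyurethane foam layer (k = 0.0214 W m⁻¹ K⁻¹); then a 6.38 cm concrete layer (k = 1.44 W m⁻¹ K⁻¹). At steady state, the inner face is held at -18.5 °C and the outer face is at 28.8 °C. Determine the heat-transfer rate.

Resistance network (inner→outer):
  R_stainless steel = L/(kA) = 0.0180/(14.8·6.52) = 1.865×10^-4 K/W
  R_phenolic foam = L/(kA) = 0.0363/(0.0249·6.52) = 0.2236 K/W
  R_polyurethane foam = L/(kA) = 0.249/(0.0214·6.52) = 1.785 K/W
  R_concrete = L/(kA) = 0.0638/(1.44·6.52) = 0.006795 K/W
ΣR = 1.865×10^-4 + 0.2236 + 1.785 + 0.006795 = 2.016 K/W
Q = ΔT/ΣR = (-18.5 °C − 28.8 °C)/2.016 = -23.5 W
(Negative Q ⇒ heat flows inward; heat gain = 23.5 W.)

Q = 23.5 W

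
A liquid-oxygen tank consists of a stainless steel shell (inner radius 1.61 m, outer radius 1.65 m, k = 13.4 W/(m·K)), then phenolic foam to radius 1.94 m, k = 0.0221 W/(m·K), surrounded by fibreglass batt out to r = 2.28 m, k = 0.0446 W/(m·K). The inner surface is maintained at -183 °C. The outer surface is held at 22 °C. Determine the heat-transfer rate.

Q = 442 W

Resistance network (inner→outer):
  R_stainless steel = (1/1.61 − 1/1.65)/(4πk) = 0.01506/(4π·13.4) = 8.942×10^-5 K/W
  R_phenolic foam = (1/1.65 − 1/1.94)/(4πk) = 0.09060/(4π·0.0221) = 0.3262 K/W
  R_fibreglass batt = (1/1.94 − 1/2.28)/(4πk) = 0.07687/(4π·0.0446) = 0.1372 K/W
ΣR = 8.942×10^-5 + 0.3262 + 0.1372 = 0.4635 K/W
Q = ΔT/ΣR = (-183 °C − 22 °C)/0.4635 = -442 W
(Negative Q ⇒ heat flows inward; heat gain = 442 W.)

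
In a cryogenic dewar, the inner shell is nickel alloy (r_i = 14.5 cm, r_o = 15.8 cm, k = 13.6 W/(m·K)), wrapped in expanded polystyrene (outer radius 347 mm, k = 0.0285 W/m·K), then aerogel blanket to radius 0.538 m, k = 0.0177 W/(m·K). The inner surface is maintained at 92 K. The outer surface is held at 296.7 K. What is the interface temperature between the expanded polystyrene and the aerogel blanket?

Treat each layer as a resistance in series:
  R_nickel alloy = (1/0.145 − 1/0.158)/(4πk) = 0.5674/(4π·13.6) = 0.003320 K/W
  R_expanded polystyrene = (1/0.158 − 1/0.347)/(4πk) = 3.447/(4π·0.0285) = 9.625 K/W
  R_aerogel blanket = (1/0.347 − 1/0.538)/(4πk) = 1.023/(4π·0.0177) = 4.600 K/W
ΣR = 0.003320 + 9.625 + 4.600 = 14.23 K/W
Q = ΔT/ΣR = (92 K − 296.7 K)/14.23 = -14.39 W
From the inner boundary to the expanded polystyrene/aerogel blanket interface, ΣR_partial = 9.628 K/W.
T_interface = T_in − Q·ΣR_partial = 92 K − (-14.39)(9.628) = 230.5 K

T = 230.5 K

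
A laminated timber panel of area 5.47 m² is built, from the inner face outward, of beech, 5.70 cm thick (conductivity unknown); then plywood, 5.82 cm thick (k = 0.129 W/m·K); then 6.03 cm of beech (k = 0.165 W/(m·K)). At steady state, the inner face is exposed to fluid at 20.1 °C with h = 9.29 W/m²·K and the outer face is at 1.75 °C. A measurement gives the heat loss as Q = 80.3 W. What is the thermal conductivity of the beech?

ΣR = ΔT/Q = |20.1 − 1.75|/80.3 = 0.2285 K/W
Known resistances:
  R_conv,in = 1/(hA) = 1/(9.29·5.47) = 0.01968 K/W
  R_plywood = L/(kA) = 0.0582/(0.129·5.47) = 0.08248 K/W
  R_beech = L/(kA) = 0.0603/(0.165·5.47) = 0.06681 K/W
R_beech = ΣR − ΣR_known = 0.2285 − 0.1690 = 0.05950 K/W
L/(kA) = 0.05950 ⇒ k = 0.0570/(0.05950·5.47) = 0.175 W/m·K

k = 0.175 W/m·K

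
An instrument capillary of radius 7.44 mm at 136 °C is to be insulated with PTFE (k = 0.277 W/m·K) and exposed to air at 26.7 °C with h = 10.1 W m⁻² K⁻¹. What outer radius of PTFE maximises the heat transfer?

For a cylinder, r_cr = k_ins/h = 0.277/10.1 = 0.0274 m = 2.74 cm

r_cr = 2.74 cm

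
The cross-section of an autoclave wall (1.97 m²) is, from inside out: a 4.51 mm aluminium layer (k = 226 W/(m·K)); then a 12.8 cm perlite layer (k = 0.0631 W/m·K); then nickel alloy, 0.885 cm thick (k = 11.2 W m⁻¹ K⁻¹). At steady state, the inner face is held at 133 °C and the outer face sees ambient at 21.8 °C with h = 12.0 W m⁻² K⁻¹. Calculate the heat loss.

Series thermal resistances, inner to outer:
  R_aluminium = L/(kA) = 0.00451/(226·1.97) = 1.013×10^-5 K/W
  R_perlite = L/(kA) = 0.128/(0.0631·1.97) = 1.030 K/W
  R_nickel alloy = L/(kA) = 0.00885/(11.2·1.97) = 4.011×10^-4 K/W
  R_conv,out = 1/(hA) = 1/(12.0·1.97) = 0.04230 K/W
ΣR = 1.013×10^-5 + 1.030 + 4.011×10^-4 + 0.04230 = 1.073 K/W
Q = ΔT/ΣR = (133 °C − 21.8 °C)/1.073 = 104 W

Q = 104 W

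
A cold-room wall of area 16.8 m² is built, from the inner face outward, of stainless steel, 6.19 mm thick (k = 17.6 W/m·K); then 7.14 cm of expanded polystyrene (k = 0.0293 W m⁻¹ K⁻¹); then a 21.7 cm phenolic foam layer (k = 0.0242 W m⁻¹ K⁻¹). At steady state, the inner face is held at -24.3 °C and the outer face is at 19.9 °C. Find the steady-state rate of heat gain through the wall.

Resistance network (inner→outer):
  R_stainless steel = L/(kA) = 0.00619/(17.6·16.8) = 2.093×10^-5 K/W
  R_expanded polystyrene = L/(kA) = 0.0714/(0.0293·16.8) = 0.1451 K/W
  R_phenolic foam = L/(kA) = 0.217/(0.0242·16.8) = 0.5337 K/W
ΣR = 2.093×10^-5 + 0.1451 + 0.5337 = 0.6788 K/W
Q = ΔT/ΣR = (-24.3 °C − 19.9 °C)/0.6788 = -65.1 W
(Negative Q ⇒ heat flows inward; heat gain = 65.1 W.)

Q = 65.1 W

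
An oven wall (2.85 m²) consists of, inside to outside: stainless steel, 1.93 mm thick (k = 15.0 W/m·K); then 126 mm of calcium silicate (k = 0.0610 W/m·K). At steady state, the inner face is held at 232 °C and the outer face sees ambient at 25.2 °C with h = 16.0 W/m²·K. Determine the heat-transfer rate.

Treat each layer as a resistance in series:
  R_stainless steel = L/(kA) = 0.00193/(15.0·2.85) = 4.515×10^-5 K/W
  R_calcium silicate = L/(kA) = 0.126/(0.0610·2.85) = 0.7248 K/W
  R_conv,out = 1/(hA) = 1/(16.0·2.85) = 0.02193 K/W
ΣR = 4.515×10^-5 + 0.7248 + 0.02193 = 0.7468 K/W
Q = ΔT/ΣR = (232 °C − 25.2 °C)/0.7468 = 277 W

Q = 277 W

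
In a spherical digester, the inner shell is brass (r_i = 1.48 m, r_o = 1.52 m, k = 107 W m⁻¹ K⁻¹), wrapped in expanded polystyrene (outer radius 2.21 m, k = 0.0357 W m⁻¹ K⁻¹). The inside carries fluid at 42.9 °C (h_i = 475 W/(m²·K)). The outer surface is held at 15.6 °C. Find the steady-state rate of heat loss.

Q = 59.6 W

Resistance network (inner→outer):
  R_conv,in = 1/(4πr²h) = 1/(4π·1.48²·475) = 7.648×10^-5 K/W
  R_brass = (1/1.48 − 1/1.52)/(4πk) = 0.01778/(4π·107) = 1.322×10^-5 K/W
  R_expanded polystyrene = (1/1.52 − 1/2.21)/(4πk) = 0.2054/(4π·0.0357) = 0.4579 K/W
ΣR = 7.648×10^-5 + 1.322×10^-5 + 0.4579 = 0.4580 K/W
Q = ΔT/ΣR = (42.9 °C − 15.6 °C)/0.4580 = 59.6 W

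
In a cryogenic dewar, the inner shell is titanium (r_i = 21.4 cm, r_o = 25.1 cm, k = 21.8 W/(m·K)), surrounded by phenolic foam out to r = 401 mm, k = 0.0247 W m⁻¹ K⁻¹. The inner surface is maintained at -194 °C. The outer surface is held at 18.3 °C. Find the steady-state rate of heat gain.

Resistance network (inner→outer):
  R_titanium = (1/0.214 − 1/0.251)/(4πk) = 0.6888/(4π·21.8) = 0.002514 K/W
  R_phenolic foam = (1/0.251 − 1/0.401)/(4πk) = 1.490/(4π·0.0247) = 4.801 K/W
ΣR = 0.002514 + 4.801 = 4.804 K/W
Q = ΔT/ΣR = (-194 °C − 18.3 °C)/4.804 = -44.2 W
(Negative Q ⇒ heat flows inward; heat gain = 44.2 W.)

Q = 44.2 W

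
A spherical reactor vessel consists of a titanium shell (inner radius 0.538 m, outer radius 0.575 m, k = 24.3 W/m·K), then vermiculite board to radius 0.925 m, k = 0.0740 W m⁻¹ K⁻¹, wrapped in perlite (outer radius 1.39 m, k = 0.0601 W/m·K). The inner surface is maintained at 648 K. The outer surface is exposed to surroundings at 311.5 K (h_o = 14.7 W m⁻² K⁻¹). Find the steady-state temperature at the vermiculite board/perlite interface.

Series thermal resistances, inner to outer:
  R_titanium = (1/0.538 − 1/0.575)/(4πk) = 0.1196/(4π·24.3) = 3.917×10^-4 K/W
  R_vermiculite board = (1/0.575 − 1/0.925)/(4πk) = 0.6580/(4π·0.0740) = 0.7076 K/W
  R_perlite = (1/0.925 − 1/1.39)/(4πk) = 0.3617/(4π·0.0601) = 0.4789 K/W
  R_conv,out = 1/(4πr²h) = 1/(4π·1.39²·14.7) = 0.002802 K/W
ΣR = 3.917×10^-4 + 0.7076 + 0.4789 + 0.002802 = 1.190 K/W
Q = ΔT/ΣR = (648 K − 311.5 K)/1.190 = 282.8 W
From the inner boundary to the vermiculite board/perlite interface, ΣR_partial = 0.7080 K/W.
T_interface = T_in − Q·ΣR_partial = 648 K − (282.8)(0.7080) = 448 K

T = 448 K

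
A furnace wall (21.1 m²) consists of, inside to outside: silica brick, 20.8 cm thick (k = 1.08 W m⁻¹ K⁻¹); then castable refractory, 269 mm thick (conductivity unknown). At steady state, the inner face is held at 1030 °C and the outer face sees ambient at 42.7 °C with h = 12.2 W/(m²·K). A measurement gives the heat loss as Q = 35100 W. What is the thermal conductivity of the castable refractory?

k = 0.843 W/m·K

ΣR = ΔT/Q = |1030 − 42.7|/35100 = 0.02813 K/W
Known resistances:
  R_silica brick = L/(kA) = 0.208/(1.08·21.1) = 0.009128 K/W
  R_conv,out = 1/(hA) = 1/(12.2·21.1) = 0.003885 K/W
R_castable refractory = ΣR − ΣR_known = 0.02813 − 0.01301 = 0.01512 K/W
L/(kA) = 0.01512 ⇒ k = 0.269/(0.01512·21.1) = 0.843 W/m·K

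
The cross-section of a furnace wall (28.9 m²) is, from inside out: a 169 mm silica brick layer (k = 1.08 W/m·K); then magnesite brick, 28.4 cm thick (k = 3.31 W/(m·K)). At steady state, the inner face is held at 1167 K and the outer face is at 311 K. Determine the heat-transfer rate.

Treat each layer as a resistance in series:
  R_silica brick = L/(kA) = 0.169/(1.08·28.9) = 0.005415 K/W
  R_magnesite brick = L/(kA) = 0.284/(3.31·28.9) = 0.002969 K/W
ΣR = 0.005415 + 0.002969 = 0.008384 K/W
Q = ΔT/ΣR = (1167 K − 311 K)/0.008384 = 1.02×10^5 W

Q = 102 kW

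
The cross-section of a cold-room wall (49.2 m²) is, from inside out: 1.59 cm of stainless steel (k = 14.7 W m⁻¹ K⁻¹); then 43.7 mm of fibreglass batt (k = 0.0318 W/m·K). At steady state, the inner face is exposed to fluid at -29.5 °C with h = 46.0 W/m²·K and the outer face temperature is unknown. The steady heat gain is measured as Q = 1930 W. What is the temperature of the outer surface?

Sum the resistances:
  R_conv,in = 1/(hA) = 1/(46.0·49.2) = 4.419×10^-4 K/W
  R_stainless steel = L/(kA) = 0.0159/(14.7·49.2) = 2.198×10^-5 K/W
  R_fibreglass batt = L/(kA) = 0.0437/(0.0318·49.2) = 0.02793 K/W
ΣR = 0.02840 K/W
ΔT = Q·ΣR = 1930 × 0.02840 = 54.81 K
Heat flows inward, so T_out = T_in + ΔT = -29.5 + 54.81 = 25.3 °C

T_out = 25.3 °C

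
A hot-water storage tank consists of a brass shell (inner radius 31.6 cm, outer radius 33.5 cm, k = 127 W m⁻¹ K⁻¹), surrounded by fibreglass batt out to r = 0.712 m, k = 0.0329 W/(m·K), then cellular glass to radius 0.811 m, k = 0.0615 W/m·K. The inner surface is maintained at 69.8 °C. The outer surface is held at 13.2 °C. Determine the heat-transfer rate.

Resistance network (inner→outer):
  R_brass = (1/0.316 − 1/0.335)/(4πk) = 0.1795/(4π·127) = 1.125×10^-4 K/W
  R_fibreglass batt = (1/0.335 − 1/0.712)/(4πk) = 1.581/(4π·0.0329) = 3.823 K/W
  R_cellular glass = (1/0.712 − 1/0.811)/(4πk) = 0.1714/(4π·0.0615) = 0.2218 K/W
ΣR = 1.125×10^-4 + 3.823 + 0.2218 = 4.045 K/W
Q = ΔT/ΣR = (69.8 °C − 13.2 °C)/4.045 = 14.0 W

Q = 14.0 W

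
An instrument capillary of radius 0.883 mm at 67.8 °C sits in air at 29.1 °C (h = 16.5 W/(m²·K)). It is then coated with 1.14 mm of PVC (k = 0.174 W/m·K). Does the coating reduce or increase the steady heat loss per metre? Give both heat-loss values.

increases: 3.54 → 7.00 W/m

Critical radius for a cylinder: r_cr = k/h = 0.0105 m = 1.05 cm.
Outer radius after coating: r₂ = 8.83×10^-4 + 0.00114 = 0.002023 m.
Since r₁ < r_cr and r₂ ≤ r_cr, the coating moves toward the maximum at r_cr — heat loss rises.
Bare: R = 1/(2πr₁h) = 10.92 m·K/W; Q = 38.7/10.92 = 3.54 W/m.
Coated: R = R_cond + R_conv = 5.526 m·K/W; Q = 38.7/5.526 = 7.00 W/m.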